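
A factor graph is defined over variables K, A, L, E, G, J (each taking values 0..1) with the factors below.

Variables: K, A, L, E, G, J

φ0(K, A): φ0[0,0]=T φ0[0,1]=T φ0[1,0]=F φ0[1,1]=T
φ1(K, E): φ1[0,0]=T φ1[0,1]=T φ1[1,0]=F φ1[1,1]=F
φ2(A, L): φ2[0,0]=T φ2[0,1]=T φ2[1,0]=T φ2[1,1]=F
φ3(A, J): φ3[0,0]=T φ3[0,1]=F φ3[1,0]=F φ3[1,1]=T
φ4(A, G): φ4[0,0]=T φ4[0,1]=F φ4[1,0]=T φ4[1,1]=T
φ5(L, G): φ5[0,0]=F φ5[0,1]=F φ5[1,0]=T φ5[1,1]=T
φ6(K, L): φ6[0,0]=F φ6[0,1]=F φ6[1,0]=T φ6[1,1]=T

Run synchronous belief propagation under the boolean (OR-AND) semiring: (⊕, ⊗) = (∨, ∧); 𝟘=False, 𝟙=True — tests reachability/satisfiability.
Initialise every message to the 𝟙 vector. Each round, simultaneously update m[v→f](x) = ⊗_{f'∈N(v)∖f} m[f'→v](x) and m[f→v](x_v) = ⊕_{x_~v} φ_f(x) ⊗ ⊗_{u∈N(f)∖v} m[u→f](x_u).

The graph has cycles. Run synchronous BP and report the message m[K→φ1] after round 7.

init: all messages = 𝟙 over 2 values
r1 m[φ0→K] = [T, T]
r1 m[φ0→A] = [T, T]
r1 m[φ1→K] = [T, F]
r1 m[φ1→E] = [T, T]
r1 m[φ2→A] = [T, T]
r1 m[φ2→L] = [T, T]
r1 m[φ3→A] = [T, T]
r1 m[φ3→J] = [T, T]
r1 m[φ4→A] = [T, T]
r1 m[φ4→G] = [T, T]
r1 m[φ5→L] = [F, T]
r1 m[φ5→G] = [T, T]
r1 m[φ6→K] = [F, T]
r1 m[φ6→L] = [T, T]
r1 m[K→φ0] = [T, T]
r1 m[K→φ1] = [T, T]
r1 m[K→φ6] = [T, T]
r1 m[A→φ0] = [T, T]
r1 m[A→φ2] = [T, T]
r1 m[A→φ3] = [T, T]
r1 m[A→φ4] = [T, T]
r1 m[L→φ2] = [T, T]
r1 m[L→φ5] = [T, T]
r1 m[L→φ6] = [T, T]
r1 m[E→φ1] = [T, T]
r1 m[G→φ4] = [T, T]
r1 m[G→φ5] = [T, T]
r1 m[J→φ3] = [T, T]
r2 m[φ0→K] = [T, T]
r2 m[φ0→A] = [T, T]
r2 m[φ1→K] = [T, F]
r2 m[φ1→E] = [T, T]
r2 m[φ2→A] = [T, T]
r2 m[φ2→L] = [T, T]
r2 m[φ3→A] = [T, T]
r2 m[φ3→J] = [T, T]
r2 m[φ4→A] = [T, T]
r2 m[φ4→G] = [T, T]
r2 m[φ5→L] = [F, T]
r2 m[φ5→G] = [T, T]
r2 m[φ6→K] = [F, T]
r2 m[φ6→L] = [T, T]
r2 m[K→φ0] = [F, F]
r2 m[K→φ1] = [F, T]
r2 m[K→φ6] = [T, F]
r2 m[A→φ0] = [T, T]
r2 m[A→φ2] = [T, T]
r2 m[A→φ3] = [T, T]
r2 m[A→φ4] = [T, T]
r2 m[L→φ2] = [F, T]
r2 m[L→φ5] = [T, T]
r2 m[L→φ6] = [F, T]
r2 m[E→φ1] = [T, T]
r2 m[G→φ4] = [T, T]
r2 m[G→φ5] = [T, T]
r2 m[J→φ3] = [T, T]
r3 m[φ0→K] = [T, T]
r3 m[φ0→A] = [F, F]
r3 m[φ1→K] = [T, F]
r3 m[φ1→E] = [F, F]
r3 m[φ2→A] = [T, F]
r3 m[φ2→L] = [T, T]
r3 m[φ3→A] = [T, T]
r3 m[φ3→J] = [T, T]
r3 m[φ4→A] = [T, T]
r3 m[φ4→G] = [T, T]
r3 m[φ5→L] = [F, T]
r3 m[φ5→G] = [T, T]
r3 m[φ6→K] = [F, T]
r3 m[φ6→L] = [F, F]
r3 m[K→φ0] = [F, F]
r3 m[K→φ1] = [F, T]
r3 m[K→φ6] = [T, F]
r3 m[A→φ0] = [T, T]
r3 m[A→φ2] = [T, T]
r3 m[A→φ3] = [T, T]
r3 m[A→φ4] = [T, T]
r3 m[L→φ2] = [F, T]
r3 m[L→φ5] = [T, T]
r3 m[L→φ6] = [F, T]
r3 m[E→φ1] = [T, T]
r3 m[G→φ4] = [T, T]
r3 m[G→φ5] = [T, T]
r3 m[J→φ3] = [T, T]
r4 m[φ0→K] = [T, T]
r4 m[φ0→A] = [F, F]
r4 m[φ1→K] = [T, F]
r4 m[φ1→E] = [F, F]
r4 m[φ2→A] = [T, F]
r4 m[φ2→L] = [T, T]
r4 m[φ3→A] = [T, T]
r4 m[φ3→J] = [T, T]
r4 m[φ4→A] = [T, T]
r4 m[φ4→G] = [T, T]
r4 m[φ5→L] = [F, T]
r4 m[φ5→G] = [T, T]
r4 m[φ6→K] = [F, T]
r4 m[φ6→L] = [F, F]
r4 m[K→φ0] = [F, F]
r4 m[K→φ1] = [F, T]
r4 m[K→φ6] = [T, F]
r4 m[A→φ0] = [T, F]
r4 m[A→φ2] = [F, F]
r4 m[A→φ3] = [F, F]
r4 m[A→φ4] = [F, F]
r4 m[L→φ2] = [F, F]
r4 m[L→φ5] = [F, F]
r4 m[L→φ6] = [F, T]
r4 m[E→φ1] = [T, T]
r4 m[G→φ4] = [T, T]
r4 m[G→φ5] = [T, T]
r4 m[J→φ3] = [T, T]
r5 m[φ0→K] = [T, F]
r5 m[φ0→A] = [F, F]
r5 m[φ1→K] = [T, F]
r5 m[φ1→E] = [F, F]
r5 m[φ2→A] = [F, F]
r5 m[φ2→L] = [F, F]
r5 m[φ3→A] = [T, T]
r5 m[φ3→J] = [F, F]
r5 m[φ4→A] = [T, T]
r5 m[φ4→G] = [F, F]
r5 m[φ5→L] = [F, T]
r5 m[φ5→G] = [F, F]
r5 m[φ6→K] = [F, T]
r5 m[φ6→L] = [F, F]
r5 m[K→φ0] = [F, F]
r5 m[K→φ1] = [F, T]
r5 m[K→φ6] = [T, F]
r5 m[A→φ0] = [T, F]
r5 m[A→φ2] = [F, F]
r5 m[A→φ3] = [F, F]
r5 m[A→φ4] = [F, F]
r5 m[L→φ2] = [F, F]
r5 m[L→φ5] = [F, F]
r5 m[L→φ6] = [F, T]
r5 m[E→φ1] = [T, T]
r5 m[G→φ4] = [T, T]
r5 m[G→φ5] = [T, T]
r5 m[J→φ3] = [T, T]
r6 m[φ0→K] = [T, F]
r6 m[φ0→A] = [F, F]
r6 m[φ1→K] = [T, F]
r6 m[φ1→E] = [F, F]
r6 m[φ2→A] = [F, F]
r6 m[φ2→L] = [F, F]
r6 m[φ3→A] = [T, T]
r6 m[φ3→J] = [F, F]
r6 m[φ4→A] = [T, T]
r6 m[φ4→G] = [F, F]
r6 m[φ5→L] = [F, T]
r6 m[φ5→G] = [F, F]
r6 m[φ6→K] = [F, T]
r6 m[φ6→L] = [F, F]
r6 m[K→φ0] = [F, F]
r6 m[K→φ1] = [F, F]
r6 m[K→φ6] = [T, F]
r6 m[A→φ0] = [F, F]
r6 m[A→φ2] = [F, F]
r6 m[A→φ3] = [F, F]
r6 m[A→φ4] = [F, F]
r6 m[L→φ2] = [F, F]
r6 m[L→φ5] = [F, F]
r6 m[L→φ6] = [F, F]
r6 m[E→φ1] = [T, T]
r6 m[G→φ4] = [F, F]
r6 m[G→φ5] = [F, F]
r6 m[J→φ3] = [T, T]
r7 m[φ0→K] = [F, F]
r7 m[φ0→A] = [F, F]
r7 m[φ1→K] = [T, F]
r7 m[φ1→E] = [F, F]
r7 m[φ2→A] = [F, F]
r7 m[φ2→L] = [F, F]
r7 m[φ3→A] = [T, T]
r7 m[φ3→J] = [F, F]
r7 m[φ4→A] = [F, F]
r7 m[φ4→G] = [F, F]
r7 m[φ5→L] = [F, F]
r7 m[φ5→G] = [F, F]
r7 m[φ6→K] = [F, F]
r7 m[φ6→L] = [F, F]
r7 m[K→φ0] = [F, F]
r7 m[K→φ1] = [F, F]
r7 m[K→φ6] = [T, F]
r7 m[A→φ0] = [F, F]
r7 m[A→φ2] = [F, F]
r7 m[A→φ3] = [F, F]
r7 m[A→φ4] = [F, F]
r7 m[L→φ2] = [F, F]
r7 m[L→φ5] = [F, F]
r7 m[L→φ6] = [F, F]
r7 m[E→φ1] = [T, T]
r7 m[G→φ4] = [F, F]
r7 m[G→φ5] = [F, F]
r7 m[J→φ3] = [T, T]

message @ round 7 = [F, F]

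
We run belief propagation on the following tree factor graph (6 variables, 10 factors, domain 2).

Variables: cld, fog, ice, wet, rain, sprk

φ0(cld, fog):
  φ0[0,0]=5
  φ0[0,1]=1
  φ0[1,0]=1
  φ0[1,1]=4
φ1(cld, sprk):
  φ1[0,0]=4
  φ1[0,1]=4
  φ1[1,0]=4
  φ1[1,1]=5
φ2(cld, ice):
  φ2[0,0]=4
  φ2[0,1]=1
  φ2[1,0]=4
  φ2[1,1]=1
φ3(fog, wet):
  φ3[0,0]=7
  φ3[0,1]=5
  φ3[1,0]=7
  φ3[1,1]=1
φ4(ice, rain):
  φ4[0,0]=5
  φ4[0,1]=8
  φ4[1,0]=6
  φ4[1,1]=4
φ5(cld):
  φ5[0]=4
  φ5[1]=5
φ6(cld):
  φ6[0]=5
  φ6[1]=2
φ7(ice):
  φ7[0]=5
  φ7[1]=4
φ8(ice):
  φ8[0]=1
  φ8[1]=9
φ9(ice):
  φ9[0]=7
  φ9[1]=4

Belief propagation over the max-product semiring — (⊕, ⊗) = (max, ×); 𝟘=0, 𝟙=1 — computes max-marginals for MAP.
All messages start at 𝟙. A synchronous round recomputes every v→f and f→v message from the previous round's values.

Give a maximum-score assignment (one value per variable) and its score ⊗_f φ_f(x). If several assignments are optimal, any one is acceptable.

assignment: (cld=0, fog=0, ice=0, wet=0, rain=1, sprk=0); score = 3136000

init: all messages = 𝟙 over 2 values
r1 m[φ0→cld] = [5, 4]
r1 m[φ0→fog] = [5, 4]
r1 m[φ1→cld] = [4, 5]
r1 m[φ1→sprk] = [4, 5]
r1 m[φ2→cld] = [4, 4]
r1 m[φ2→ice] = [4, 1]
r1 m[φ3→fog] = [7, 7]
r1 m[φ3→wet] = [7, 5]
r1 m[φ4→ice] = [8, 6]
r1 m[φ4→rain] = [6, 8]
r1 m[φ5→cld] = [4, 5]
r1 m[φ6→cld] = [5, 2]
r1 m[φ7→ice] = [5, 4]
r1 m[φ8→ice] = [1, 9]
r1 m[φ9→ice] = [7, 4]
r1 m[cld→φ0] = [1, 1]
r1 m[cld→φ1] = [1, 1]
r1 m[cld→φ2] = [1, 1]
r1 m[cld→φ5] = [1, 1]
r1 m[cld→φ6] = [1, 1]
r1 m[fog→φ0] = [1, 1]
r1 m[fog→φ3] = [1, 1]
r1 m[ice→φ2] = [1, 1]
r1 m[ice→φ4] = [1, 1]
r1 m[ice→φ7] = [1, 1]
r1 m[ice→φ8] = [1, 1]
r1 m[ice→φ9] = [1, 1]
r1 m[wet→φ3] = [1, 1]
r1 m[rain→φ4] = [1, 1]
r1 m[sprk→φ1] = [1, 1]
r2 m[φ0→cld] = [5, 4]
r2 m[φ0→fog] = [5, 4]
r2 m[φ1→cld] = [4, 5]
r2 m[φ1→sprk] = [4, 5]
r2 m[φ2→cld] = [4, 4]
r2 m[φ2→ice] = [4, 1]
r2 m[φ3→fog] = [7, 7]
r2 m[φ3→wet] = [7, 5]
r2 m[φ4→ice] = [8, 6]
r2 m[φ4→rain] = [6, 8]
r2 m[φ5→cld] = [4, 5]
r2 m[φ6→cld] = [5, 2]
r2 m[φ7→ice] = [5, 4]
r2 m[φ8→ice] = [1, 9]
r2 m[φ9→ice] = [7, 4]
r2 m[cld→φ0] = [320, 200]
r2 m[cld→φ1] = [400, 160]
r2 m[cld→φ2] = [400, 200]
r2 m[cld→φ5] = [400, 160]
r2 m[cld→φ6] = [320, 400]
r2 m[fog→φ0] = [7, 7]
r2 m[fog→φ3] = [5, 4]
r2 m[ice→φ2] = [280, 864]
r2 m[ice→φ4] = [140, 144]
r2 m[ice→φ7] = [224, 216]
r2 m[ice→φ8] = [1120, 96]
r2 m[ice→φ9] = [160, 216]
r2 m[wet→φ3] = [1, 1]
r2 m[rain→φ4] = [1, 1]
r2 m[sprk→φ1] = [1, 1]
r3 m[φ0→cld] = [35, 28]
r3 m[φ0→fog] = [1600, 800]
r3 m[φ1→cld] = [4, 5]
r3 m[φ1→sprk] = [1600, 1600]
r3 m[φ2→cld] = [1120, 1120]
r3 m[φ2→ice] = [1600, 400]
r3 m[φ3→fog] = [7, 7]
r3 m[φ3→wet] = [35, 25]
r3 m[φ4→ice] = [8, 6]
r3 m[φ4→rain] = [864, 1120]
r3 m[φ5→cld] = [4, 5]
r3 m[φ6→cld] = [5, 2]
r3 m[φ7→ice] = [5, 4]
r3 m[φ8→ice] = [1, 9]
r3 m[φ9→ice] = [7, 4]
r3 m[cld→φ0] = [320, 200]
r3 m[cld→φ1] = [400, 160]
r3 m[cld→φ2] = [400, 200]
r3 m[cld→φ5] = [400, 160]
r3 m[cld→φ6] = [320, 400]
r3 m[fog→φ0] = [7, 7]
r3 m[fog→φ3] = [5, 4]
r3 m[ice→φ2] = [280, 864]
r3 m[ice→φ4] = [140, 144]
r3 m[ice→φ7] = [224, 216]
r3 m[ice→φ8] = [1120, 96]
r3 m[ice→φ9] = [160, 216]
r3 m[wet→φ3] = [1, 1]
r3 m[rain→φ4] = [1, 1]
r3 m[sprk→φ1] = [1, 1]
r4 m[φ0→cld] = [35, 28]
r4 m[φ0→fog] = [1600, 800]
r4 m[φ1→cld] = [4, 5]
r4 m[φ1→sprk] = [1600, 1600]
r4 m[φ2→cld] = [1120, 1120]
r4 m[φ2→ice] = [1600, 400]
r4 m[φ3→fog] = [7, 7]
r4 m[φ3→wet] = [35, 25]
r4 m[φ4→ice] = [8, 6]
r4 m[φ4→rain] = [864, 1120]
r4 m[φ5→cld] = [4, 5]
r4 m[φ6→cld] = [5, 2]
r4 m[φ7→ice] = [5, 4]
r4 m[φ8→ice] = [1, 9]
r4 m[φ9→ice] = [7, 4]
r4 m[cld→φ0] = [89600, 56000]
r4 m[cld→φ1] = [784000, 313600]
r4 m[cld→φ2] = [2800, 1400]
r4 m[cld→φ5] = [784000, 313600]
r4 m[cld→φ6] = [627200, 784000]
r4 m[fog→φ0] = [7, 7]
r4 m[fog→φ3] = [1600, 800]
r4 m[ice→φ2] = [280, 864]
r4 m[ice→φ4] = [56000, 57600]
r4 m[ice→φ7] = [89600, 86400]
r4 m[ice→φ8] = [448000, 38400]
r4 m[ice→φ9] = [64000, 86400]
r4 m[wet→φ3] = [1, 1]
r4 m[rain→φ4] = [1, 1]
r4 m[sprk→φ1] = [1, 1]
r5 m[φ0→cld] = [35, 28]
r5 m[φ0→fog] = [448000, 224000]
r5 m[φ1→cld] = [4, 5]
r5 m[φ1→sprk] = [3136000, 3136000]
r5 m[φ2→cld] = [1120, 1120]
r5 m[φ2→ice] = [11200, 2800]
r5 m[φ3→fog] = [7, 7]
r5 m[φ3→wet] = [11200, 8000]
r5 m[φ4→ice] = [8, 6]
r5 m[φ4→rain] = [345600, 448000]
r5 m[φ5→cld] = [4, 5]
r5 m[φ6→cld] = [5, 2]
r5 m[φ7→ice] = [5, 4]
r5 m[φ8→ice] = [1, 9]
r5 m[φ9→ice] = [7, 4]
r5 m[cld→φ0] = [89600, 56000]
r5 m[cld→φ1] = [784000, 313600]
r5 m[cld→φ2] = [2800, 1400]
r5 m[cld→φ5] = [784000, 313600]
r5 m[cld→φ6] = [627200, 784000]
r5 m[fog→φ0] = [7, 7]
r5 m[fog→φ3] = [1600, 800]
r5 m[ice→φ2] = [280, 864]
r5 m[ice→φ4] = [56000, 57600]
r5 m[ice→φ7] = [89600, 86400]
r5 m[ice→φ8] = [448000, 38400]
r5 m[ice→φ9] = [64000, 86400]
r5 m[wet→φ3] = [1, 1]
r5 m[rain→φ4] = [1, 1]
r5 m[sprk→φ1] = [1, 1]
r6 m[φ0→cld] = [35, 28]
r6 m[φ0→fog] = [448000, 224000]
r6 m[φ1→cld] = [4, 5]
r6 m[φ1→sprk] = [3136000, 3136000]
r6 m[φ2→cld] = [1120, 1120]
r6 m[φ2→ice] = [11200, 2800]
r6 m[φ3→fog] = [7, 7]
r6 m[φ3→wet] = [11200, 8000]
r6 m[φ4→ice] = [8, 6]
r6 m[φ4→rain] = [345600, 448000]
r6 m[φ5→cld] = [4, 5]
r6 m[φ6→cld] = [5, 2]
r6 m[φ7→ice] = [5, 4]
r6 m[φ8→ice] = [1, 9]
r6 m[φ9→ice] = [7, 4]
r6 m[cld→φ0] = [89600, 56000]
r6 m[cld→φ1] = [784000, 313600]
r6 m[cld→φ2] = [2800, 1400]
r6 m[cld→φ5] = [784000, 313600]
r6 m[cld→φ6] = [627200, 784000]
r6 m[fog→φ0] = [7, 7]
r6 m[fog→φ3] = [448000, 224000]
r6 m[ice→φ2] = [280, 864]
r6 m[ice→φ4] = [392000, 403200]
r6 m[ice→φ7] = [627200, 604800]
r6 m[ice→φ8] = [3136000, 268800]
r6 m[ice→φ9] = [448000, 604800]
r6 m[wet→φ3] = [1, 1]
r6 m[rain→φ4] = [1, 1]
r6 m[sprk→φ1] = [1, 1]
r7 m[φ0→cld] = [35, 28]
r7 m[φ0→fog] = [448000, 224000]
r7 m[φ1→cld] = [4, 5]
r7 m[φ1→sprk] = [3136000, 3136000]
r7 m[φ2→cld] = [1120, 1120]
r7 m[φ2→ice] = [11200, 2800]
r7 m[φ3→fog] = [7, 7]
r7 m[φ3→wet] = [3136000, 2240000]
r7 m[φ4→ice] = [8, 6]
r7 m[φ4→rain] = [2419200, 3136000]
r7 m[φ5→cld] = [4, 5]
r7 m[φ6→cld] = [5, 2]
r7 m[φ7→ice] = [5, 4]
r7 m[φ8→ice] = [1, 9]
r7 m[φ9→ice] = [7, 4]
r7 m[cld→φ0] = [89600, 56000]
r7 m[cld→φ1] = [784000, 313600]
r7 m[cld→φ2] = [2800, 1400]
r7 m[cld→φ5] = [784000, 313600]
r7 m[cld→φ6] = [627200, 784000]
r7 m[fog→φ0] = [7, 7]
r7 m[fog→φ3] = [448000, 224000]
r7 m[ice→φ2] = [280, 864]
r7 m[ice→φ4] = [392000, 403200]
r7 m[ice→φ7] = [627200, 604800]
r7 m[ice→φ8] = [3136000, 268800]
r7 m[ice→φ9] = [448000, 604800]
r7 m[wet→φ3] = [1, 1]
r7 m[rain→φ4] = [1, 1]
r7 m[sprk→φ1] = [1, 1]
r8 m[φ0→cld] = [35, 28]
r8 m[φ0→fog] = [448000, 224000]
r8 m[φ1→cld] = [4, 5]
r8 m[φ1→sprk] = [3136000, 3136000]
r8 m[φ2→cld] = [1120, 1120]
r8 m[φ2→ice] = [11200, 2800]
r8 m[φ3→fog] = [7, 7]
r8 m[φ3→wet] = [3136000, 2240000]
r8 m[φ4→ice] = [8, 6]
r8 m[φ4→rain] = [2419200, 3136000]
r8 m[φ5→cld] = [4, 5]
r8 m[φ6→cld] = [5, 2]
r8 m[φ7→ice] = [5, 4]
r8 m[φ8→ice] = [1, 9]
r8 m[φ9→ice] = [7, 4]
r8 m[cld→φ0] = [89600, 56000]
r8 m[cld→φ1] = [784000, 313600]
r8 m[cld→φ2] = [2800, 1400]
r8 m[cld→φ5] = [784000, 313600]
r8 m[cld→φ6] = [627200, 784000]
r8 m[fog→φ0] = [7, 7]
r8 m[fog→φ3] = [448000, 224000]
r8 m[ice→φ2] = [280, 864]
r8 m[ice→φ4] = [392000, 403200]
r8 m[ice→φ7] = [627200, 604800]
r8 m[ice→φ8] = [3136000, 268800]
r8 m[ice→φ9] = [448000, 604800]
r8 m[wet→φ3] = [1, 1]
r8 m[rain→φ4] = [1, 1]
r8 m[sprk→φ1] = [1, 1]
fixed point reached at round 8
traceback from cld: (cld=0, fog=0, ice=0, wet=0, rain=1, sprk=0), score=3136000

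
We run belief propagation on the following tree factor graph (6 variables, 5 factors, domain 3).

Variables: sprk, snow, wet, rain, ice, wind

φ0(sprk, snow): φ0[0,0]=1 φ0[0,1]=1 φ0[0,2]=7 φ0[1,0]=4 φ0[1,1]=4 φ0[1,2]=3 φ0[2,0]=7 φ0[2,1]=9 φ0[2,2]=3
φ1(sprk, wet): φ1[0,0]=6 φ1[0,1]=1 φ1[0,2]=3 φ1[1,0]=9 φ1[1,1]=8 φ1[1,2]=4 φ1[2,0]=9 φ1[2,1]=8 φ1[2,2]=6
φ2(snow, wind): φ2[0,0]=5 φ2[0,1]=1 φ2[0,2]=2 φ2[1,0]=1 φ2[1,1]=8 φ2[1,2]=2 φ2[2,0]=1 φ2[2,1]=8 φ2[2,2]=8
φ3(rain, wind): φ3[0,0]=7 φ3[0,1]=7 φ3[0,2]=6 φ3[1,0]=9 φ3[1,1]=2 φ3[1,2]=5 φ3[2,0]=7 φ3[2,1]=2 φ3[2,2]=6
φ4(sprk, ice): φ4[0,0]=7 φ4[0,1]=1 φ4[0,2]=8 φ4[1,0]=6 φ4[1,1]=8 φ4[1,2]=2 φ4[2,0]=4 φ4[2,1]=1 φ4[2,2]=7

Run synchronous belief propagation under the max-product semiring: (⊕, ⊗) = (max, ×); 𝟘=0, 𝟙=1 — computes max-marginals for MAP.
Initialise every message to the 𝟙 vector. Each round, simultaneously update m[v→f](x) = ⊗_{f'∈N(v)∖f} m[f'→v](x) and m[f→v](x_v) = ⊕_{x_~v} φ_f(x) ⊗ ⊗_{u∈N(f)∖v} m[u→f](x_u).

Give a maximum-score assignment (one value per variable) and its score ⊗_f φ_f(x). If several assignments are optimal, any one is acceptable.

assignment: (sprk=2, snow=1, wet=0, rain=0, ice=2, wind=1); score = 31752

init: all messages = 𝟙 over 3 values
r1 m[φ0→sprk] = [7, 4, 9]
r1 m[φ0→snow] = [7, 9, 7]
r1 m[φ1→sprk] = [6, 9, 9]
r1 m[φ1→wet] = [9, 8, 6]
r1 m[φ2→snow] = [5, 8, 8]
r1 m[φ2→wind] = [5, 8, 8]
r1 m[φ3→rain] = [7, 9, 7]
r1 m[φ3→wind] = [9, 7, 6]
r1 m[φ4→sprk] = [8, 8, 7]
r1 m[φ4→ice] = [7, 8, 8]
r1 m[sprk→φ0] = [1, 1, 1]
r1 m[sprk→φ1] = [1, 1, 1]
r1 m[sprk→φ4] = [1, 1, 1]
r1 m[snow→φ0] = [1, 1, 1]
r1 m[snow→φ2] = [1, 1, 1]
r1 m[wet→φ1] = [1, 1, 1]
r1 m[rain→φ3] = [1, 1, 1]
r1 m[ice→φ4] = [1, 1, 1]
r1 m[wind→φ2] = [1, 1, 1]
r1 m[wind→φ3] = [1, 1, 1]
r2 m[φ0→sprk] = [7, 4, 9]
r2 m[φ0→snow] = [7, 9, 7]
r2 m[φ1→sprk] = [6, 9, 9]
r2 m[φ1→wet] = [9, 8, 6]
r2 m[φ2→snow] = [5, 8, 8]
r2 m[φ2→wind] = [5, 8, 8]
r2 m[φ3→rain] = [7, 9, 7]
r2 m[φ3→wind] = [9, 7, 6]
r2 m[φ4→sprk] = [8, 8, 7]
r2 m[φ4→ice] = [7, 8, 8]
r2 m[sprk→φ0] = [48, 72, 63]
r2 m[sprk→φ1] = [56, 32, 63]
r2 m[sprk→φ4] = [42, 36, 81]
r2 m[snow→φ0] = [5, 8, 8]
r2 m[snow→φ2] = [7, 9, 7]
r2 m[wet→φ1] = [1, 1, 1]
r2 m[rain→φ3] = [1, 1, 1]
r2 m[ice→φ4] = [1, 1, 1]
r2 m[wind→φ2] = [9, 7, 6]
r2 m[wind→φ3] = [5, 8, 8]
r3 m[φ0→sprk] = [56, 32, 72]
r3 m[φ0→snow] = [441, 567, 336]
r3 m[φ1→sprk] = [6, 9, 9]
r3 m[φ1→wet] = [567, 504, 378]
r3 m[φ2→snow] = [45, 56, 56]
r3 m[φ2→wind] = [35, 72, 56]
r3 m[φ3→rain] = [56, 45, 48]
r3 m[φ3→wind] = [9, 7, 6]
r3 m[φ4→sprk] = [8, 8, 7]
r3 m[φ4→ice] = [324, 288, 567]
r3 m[sprk→φ0] = [48, 72, 63]
r3 m[sprk→φ1] = [56, 32, 63]
r3 m[sprk→φ4] = [42, 36, 81]
r3 m[snow→φ0] = [5, 8, 8]
r3 m[snow→φ2] = [7, 9, 7]
r3 m[wet→φ1] = [1, 1, 1]
r3 m[rain→φ3] = [1, 1, 1]
r3 m[ice→φ4] = [1, 1, 1]
r3 m[wind→φ2] = [9, 7, 6]
r3 m[wind→φ3] = [5, 8, 8]
r4 m[φ0→sprk] = [56, 32, 72]
r4 m[φ0→snow] = [441, 567, 336]
r4 m[φ1→sprk] = [6, 9, 9]
r4 m[φ1→wet] = [567, 504, 378]
r4 m[φ2→snow] = [45, 56, 56]
r4 m[φ2→wind] = [35, 72, 56]
r4 m[φ3→rain] = [56, 45, 48]
r4 m[φ3→wind] = [9, 7, 6]
r4 m[φ4→sprk] = [8, 8, 7]
r4 m[φ4→ice] = [324, 288, 567]
r4 m[sprk→φ0] = [48, 72, 63]
r4 m[sprk→φ1] = [448, 256, 504]
r4 m[sprk→φ4] = [336, 288, 648]
r4 m[snow→φ0] = [45, 56, 56]
r4 m[snow→φ2] = [441, 567, 336]
r4 m[wet→φ1] = [1, 1, 1]
r4 m[rain→φ3] = [1, 1, 1]
r4 m[ice→φ4] = [1, 1, 1]
r4 m[wind→φ2] = [9, 7, 6]
r4 m[wind→φ3] = [35, 72, 56]
r5 m[φ0→sprk] = [392, 224, 504]
r5 m[φ0→snow] = [441, 567, 336]
r5 m[φ1→sprk] = [6, 9, 9]
r5 m[φ1→wet] = [4536, 4032, 3024]
r5 m[φ2→snow] = [45, 56, 56]
r5 m[φ2→wind] = [2205, 4536, 2688]
r5 m[φ3→rain] = [504, 315, 336]
r5 m[φ3→wind] = [9, 7, 6]
r5 m[φ4→sprk] = [8, 8, 7]
r5 m[φ4→ice] = [2592, 2304, 4536]
r5 m[sprk→φ0] = [48, 72, 63]
r5 m[sprk→φ1] = [448, 256, 504]
r5 m[sprk→φ4] = [336, 288, 648]
r5 m[snow→φ0] = [45, 56, 56]
r5 m[snow→φ2] = [441, 567, 336]
r5 m[wet→φ1] = [1, 1, 1]
r5 m[rain→φ3] = [1, 1, 1]
r5 m[ice→φ4] = [1, 1, 1]
r5 m[wind→φ2] = [9, 7, 6]
r5 m[wind→φ3] = [35, 72, 56]
r6 m[φ0→sprk] = [392, 224, 504]
r6 m[φ0→snow] = [441, 567, 336]
r6 m[φ1→sprk] = [6, 9, 9]
r6 m[φ1→wet] = [4536, 4032, 3024]
r6 m[φ2→snow] = [45, 56, 56]
r6 m[φ2→wind] = [2205, 4536, 2688]
r6 m[φ3→rain] = [504, 315, 336]
r6 m[φ3→wind] = [9, 7, 6]
r6 m[φ4→sprk] = [8, 8, 7]
r6 m[φ4→ice] = [2592, 2304, 4536]
r6 m[sprk→φ0] = [48, 72, 63]
r6 m[sprk→φ1] = [3136, 1792, 3528]
r6 m[sprk→φ4] = [2352, 2016, 4536]
r6 m[snow→φ0] = [45, 56, 56]
r6 m[snow→φ2] = [441, 567, 336]
r6 m[wet→φ1] = [1, 1, 1]
r6 m[rain→φ3] = [1, 1, 1]
r6 m[ice→φ4] = [1, 1, 1]
r6 m[wind→φ2] = [9, 7, 6]
r6 m[wind→φ3] = [2205, 4536, 2688]
r7 m[φ0→sprk] = [392, 224, 504]
r7 m[φ0→snow] = [441, 567, 336]
r7 m[φ1→sprk] = [6, 9, 9]
r7 m[φ1→wet] = [31752, 28224, 21168]
r7 m[φ2→snow] = [45, 56, 56]
r7 m[φ2→wind] = [2205, 4536, 2688]
r7 m[φ3→rain] = [31752, 19845, 16128]
r7 m[φ3→wind] = [9, 7, 6]
r7 m[φ4→sprk] = [8, 8, 7]
r7 m[φ4→ice] = [18144, 16128, 31752]
r7 m[sprk→φ0] = [48, 72, 63]
r7 m[sprk→φ1] = [3136, 1792, 3528]
r7 m[sprk→φ4] = [2352, 2016, 4536]
r7 m[snow→φ0] = [45, 56, 56]
r7 m[snow→φ2] = [441, 567, 336]
r7 m[wet→φ1] = [1, 1, 1]
r7 m[rain→φ3] = [1, 1, 1]
r7 m[ice→φ4] = [1, 1, 1]
r7 m[wind→φ2] = [9, 7, 6]
r7 m[wind→φ3] = [2205, 4536, 2688]
r8 m[φ0→sprk] = [392, 224, 504]
r8 m[φ0→snow] = [441, 567, 336]
r8 m[φ1→sprk] = [6, 9, 9]
r8 m[φ1→wet] = [31752, 28224, 21168]
r8 m[φ2→snow] = [45, 56, 56]
r8 m[φ2→wind] = [2205, 4536, 2688]
r8 m[φ3→rain] = [31752, 19845, 16128]
r8 m[φ3→wind] = [9, 7, 6]
r8 m[φ4→sprk] = [8, 8, 7]
r8 m[φ4→ice] = [18144, 16128, 31752]
r8 m[sprk→φ0] = [48, 72, 63]
r8 m[sprk→φ1] = [3136, 1792, 3528]
r8 m[sprk→φ4] = [2352, 2016, 4536]
r8 m[snow→φ0] = [45, 56, 56]
r8 m[snow→φ2] = [441, 567, 336]
r8 m[wet→φ1] = [1, 1, 1]
r8 m[rain→φ3] = [1, 1, 1]
r8 m[ice→φ4] = [1, 1, 1]
r8 m[wind→φ2] = [9, 7, 6]
r8 m[wind→φ3] = [2205, 4536, 2688]
fixed point reached at round 8
traceback from sprk: (sprk=2, snow=1, wet=0, rain=0, ice=2, wind=1), score=31752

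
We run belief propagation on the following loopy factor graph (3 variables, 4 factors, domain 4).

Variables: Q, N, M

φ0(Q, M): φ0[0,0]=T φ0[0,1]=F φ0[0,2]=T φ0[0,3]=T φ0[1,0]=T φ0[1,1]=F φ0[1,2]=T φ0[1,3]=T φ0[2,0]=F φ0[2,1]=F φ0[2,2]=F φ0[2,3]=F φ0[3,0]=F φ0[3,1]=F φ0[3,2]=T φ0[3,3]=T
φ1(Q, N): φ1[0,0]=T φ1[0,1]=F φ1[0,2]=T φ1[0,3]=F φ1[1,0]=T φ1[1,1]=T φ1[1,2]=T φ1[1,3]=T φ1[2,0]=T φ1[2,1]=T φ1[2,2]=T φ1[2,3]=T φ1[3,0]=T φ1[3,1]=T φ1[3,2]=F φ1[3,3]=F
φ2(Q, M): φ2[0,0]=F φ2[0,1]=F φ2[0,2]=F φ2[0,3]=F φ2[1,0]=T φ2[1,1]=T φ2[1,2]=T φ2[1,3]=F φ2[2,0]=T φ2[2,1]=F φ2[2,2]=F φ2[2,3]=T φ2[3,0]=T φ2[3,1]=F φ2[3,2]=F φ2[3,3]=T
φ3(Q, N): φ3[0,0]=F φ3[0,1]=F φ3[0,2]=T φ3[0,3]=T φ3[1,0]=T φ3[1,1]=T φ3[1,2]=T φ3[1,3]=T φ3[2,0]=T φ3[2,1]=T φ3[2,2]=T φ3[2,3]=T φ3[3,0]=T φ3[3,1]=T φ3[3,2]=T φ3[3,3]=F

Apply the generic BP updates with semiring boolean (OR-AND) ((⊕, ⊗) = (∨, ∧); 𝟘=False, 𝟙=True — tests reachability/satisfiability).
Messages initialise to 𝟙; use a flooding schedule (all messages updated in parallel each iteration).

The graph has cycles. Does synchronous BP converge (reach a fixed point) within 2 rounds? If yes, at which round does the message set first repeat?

NOT CONVERGED within 2 rounds

init: all messages = 𝟙 over 4 values
r1 m[φ0→Q] = [T, T, F, T]
r1 m[φ0→M] = [T, F, T, T]
r1 m[φ1→Q] = [T, T, T, T]
r1 m[φ1→N] = [T, T, T, T]
r1 m[φ2→Q] = [F, T, T, T]
r1 m[φ2→M] = [T, T, T, T]
r1 m[φ3→Q] = [T, T, T, T]
r1 m[φ3→N] = [T, T, T, T]
r1 m[Q→φ0] = [T, T, T, T]
r1 m[Q→φ1] = [T, T, T, T]
r1 m[Q→φ2] = [T, T, T, T]
r1 m[Q→φ3] = [T, T, T, T]
r1 m[N→φ1] = [T, T, T, T]
r1 m[N→φ3] = [T, T, T, T]
r1 m[M→φ0] = [T, T, T, T]
r1 m[M→φ2] = [T, T, T, T]
r2 m[φ0→Q] = [T, T, F, T]
r2 m[φ0→M] = [T, F, T, T]
r2 m[φ1→Q] = [T, T, T, T]
r2 m[φ1→N] = [T, T, T, T]
r2 m[φ2→Q] = [F, T, T, T]
r2 m[φ2→M] = [T, T, T, T]
r2 m[φ3→Q] = [T, T, T, T]
r2 m[φ3→N] = [T, T, T, T]
r2 m[Q→φ0] = [F, T, T, T]
r2 m[Q→φ1] = [F, T, F, T]
r2 m[Q→φ2] = [T, T, F, T]
r2 m[Q→φ3] = [F, T, F, T]
r2 m[N→φ1] = [T, T, T, T]
r2 m[N→φ3] = [T, T, T, T]
r2 m[M→φ0] = [T, T, T, T]
r2 m[M→φ2] = [T, F, T, T]
no fixed point within 2 rounds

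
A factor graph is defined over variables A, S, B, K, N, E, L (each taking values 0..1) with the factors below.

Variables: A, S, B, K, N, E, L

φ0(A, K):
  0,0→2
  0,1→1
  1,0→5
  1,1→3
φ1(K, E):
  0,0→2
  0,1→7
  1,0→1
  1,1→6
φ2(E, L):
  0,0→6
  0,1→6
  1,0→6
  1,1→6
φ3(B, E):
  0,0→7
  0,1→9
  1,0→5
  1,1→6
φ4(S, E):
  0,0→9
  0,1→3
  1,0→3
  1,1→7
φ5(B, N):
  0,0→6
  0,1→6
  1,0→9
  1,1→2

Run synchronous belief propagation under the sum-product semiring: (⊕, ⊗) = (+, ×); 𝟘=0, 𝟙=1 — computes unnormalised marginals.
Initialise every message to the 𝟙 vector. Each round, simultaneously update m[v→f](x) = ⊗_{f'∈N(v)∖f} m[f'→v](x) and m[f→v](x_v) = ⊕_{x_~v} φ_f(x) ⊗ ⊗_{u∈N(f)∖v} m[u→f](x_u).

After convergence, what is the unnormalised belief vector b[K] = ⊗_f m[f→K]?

init: all messages = 𝟙 over 2 values
r1 m[φ0→A] = [3, 8]
r1 m[φ0→K] = [7, 4]
r1 m[φ1→K] = [9, 7]
r1 m[φ1→E] = [3, 13]
r1 m[φ2→E] = [12, 12]
r1 m[φ2→L] = [12, 12]
r1 m[φ3→B] = [16, 11]
r1 m[φ3→E] = [12, 15]
r1 m[φ4→S] = [12, 10]
r1 m[φ4→E] = [12, 10]
r1 m[φ5→B] = [12, 11]
r1 m[φ5→N] = [15, 8]
r1 m[A→φ0] = [1, 1]
r1 m[S→φ4] = [1, 1]
r1 m[B→φ3] = [1, 1]
r1 m[B→φ5] = [1, 1]
r1 m[K→φ0] = [1, 1]
r1 m[K→φ1] = [1, 1]
r1 m[N→φ5] = [1, 1]
r1 m[E→φ1] = [1, 1]
r1 m[E→φ2] = [1, 1]
r1 m[E→φ3] = [1, 1]
r1 m[E→φ4] = [1, 1]
r1 m[L→φ2] = [1, 1]
r2 m[φ0→A] = [3, 8]
r2 m[φ0→K] = [7, 4]
r2 m[φ1→K] = [9, 7]
r2 m[φ1→E] = [3, 13]
r2 m[φ2→E] = [12, 12]
r2 m[φ2→L] = [12, 12]
r2 m[φ3→B] = [16, 11]
r2 m[φ3→E] = [12, 15]
r2 m[φ4→S] = [12, 10]
r2 m[φ4→E] = [12, 10]
r2 m[φ5→B] = [12, 11]
r2 m[φ5→N] = [15, 8]
r2 m[A→φ0] = [1, 1]
r2 m[S→φ4] = [1, 1]
r2 m[B→φ3] = [12, 11]
r2 m[B→φ5] = [16, 11]
r2 m[K→φ0] = [9, 7]
r2 m[K→φ1] = [7, 4]
r2 m[N→φ5] = [1, 1]
r2 m[E→φ1] = [1728, 1800]
r2 m[E→φ2] = [432, 1950]
r2 m[E→φ3] = [432, 1560]
r2 m[E→φ4] = [432, 2340]
r2 m[L→φ2] = [1, 1]
r3 m[φ0→A] = [25, 66]
r3 m[φ0→K] = [7, 4]
r3 m[φ1→K] = [16056, 12528]
r3 m[φ1→E] = [18, 73]
r3 m[φ2→E] = [12, 12]
r3 m[φ2→L] = [14292, 14292]
r3 m[φ3→B] = [17064, 11520]
r3 m[φ3→E] = [139, 174]
r3 m[φ4→S] = [10908, 17676]
r3 m[φ4→E] = [12, 10]
r3 m[φ5→B] = [12, 11]
r3 m[φ5→N] = [195, 118]
r3 m[A→φ0] = [1, 1]
r3 m[S→φ4] = [1, 1]
r3 m[B→φ3] = [12, 11]
r3 m[B→φ5] = [16, 11]
r3 m[K→φ0] = [9, 7]
r3 m[K→φ1] = [7, 4]
r3 m[N→φ5] = [1, 1]
r3 m[E→φ1] = [1728, 1800]
r3 m[E→φ2] = [432, 1950]
r3 m[E→φ3] = [432, 1560]
r3 m[E→φ4] = [432, 2340]
r3 m[L→φ2] = [1, 1]
r4 m[φ0→A] = [25, 66]
r4 m[φ0→K] = [7, 4]
r4 m[φ1→K] = [16056, 12528]
r4 m[φ1→E] = [18, 73]
r4 m[φ2→E] = [12, 12]
r4 m[φ2→L] = [14292, 14292]
r4 m[φ3→B] = [17064, 11520]
r4 m[φ3→E] = [139, 174]
r4 m[φ4→S] = [10908, 17676]
r4 m[φ4→E] = [12, 10]
r4 m[φ5→B] = [12, 11]
r4 m[φ5→N] = [195, 118]
r4 m[A→φ0] = [1, 1]
r4 m[S→φ4] = [1, 1]
r4 m[B→φ3] = [12, 11]
r4 m[B→φ5] = [17064, 11520]
r4 m[K→φ0] = [16056, 12528]
r4 m[K→φ1] = [7, 4]
r4 m[N→φ5] = [1, 1]
r4 m[E→φ1] = [20016, 20880]
r4 m[E→φ2] = [30024, 127020]
r4 m[E→φ3] = [2592, 8760]
r4 m[E→φ4] = [30024, 152424]
r4 m[L→φ2] = [1, 1]
r5 m[φ0→A] = [44640, 117864]
r5 m[φ0→K] = [7, 4]
r5 m[φ1→K] = [186192, 145296]
r5 m[φ1→E] = [18, 73]
r5 m[φ2→E] = [12, 12]
r5 m[φ2→L] = [942264, 942264]
r5 m[φ3→B] = [96984, 65520]
r5 m[φ3→E] = [139, 174]
r5 m[φ4→S] = [727488, 1157040]
r5 m[φ4→E] = [12, 10]
r5 m[φ5→B] = [12, 11]
r5 m[φ5→N] = [206064, 125424]
r5 m[A→φ0] = [1, 1]
r5 m[S→φ4] = [1, 1]
r5 m[B→φ3] = [12, 11]
r5 m[B→φ5] = [17064, 11520]
r5 m[K→φ0] = [16056, 12528]
r5 m[K→φ1] = [7, 4]
r5 m[N→φ5] = [1, 1]
r5 m[E→φ1] = [20016, 20880]
r5 m[E→φ2] = [30024, 127020]
r5 m[E→φ3] = [2592, 8760]
r5 m[E→φ4] = [30024, 152424]
r5 m[L→φ2] = [1, 1]
r6 m[φ0→A] = [44640, 117864]
r6 m[φ0→K] = [7, 4]
r6 m[φ1→K] = [186192, 145296]
r6 m[φ1→E] = [18, 73]
r6 m[φ2→E] = [12, 12]
r6 m[φ2→L] = [942264, 942264]
r6 m[φ3→B] = [96984, 65520]
r6 m[φ3→E] = [139, 174]
r6 m[φ4→S] = [727488, 1157040]
r6 m[φ4→E] = [12, 10]
r6 m[φ5→B] = [12, 11]
r6 m[φ5→N] = [206064, 125424]
r6 m[A→φ0] = [1, 1]
r6 m[S→φ4] = [1, 1]
r6 m[B→φ3] = [12, 11]
r6 m[B→φ5] = [96984, 65520]
r6 m[K→φ0] = [186192, 145296]
r6 m[K→φ1] = [7, 4]
r6 m[N→φ5] = [1, 1]
r6 m[E→φ1] = [20016, 20880]
r6 m[E→φ2] = [30024, 127020]
r6 m[E→φ3] = [2592, 8760]
r6 m[E→φ4] = [30024, 152424]
r6 m[L→φ2] = [1, 1]
r7 m[φ0→A] = [517680, 1366848]
r7 m[φ0→K] = [7, 4]
r7 m[φ1→K] = [186192, 145296]
r7 m[φ1→E] = [18, 73]
r7 m[φ2→E] = [12, 12]
r7 m[φ2→L] = [942264, 942264]
r7 m[φ3→B] = [96984, 65520]
r7 m[φ3→E] = [139, 174]
r7 m[φ4→S] = [727488, 1157040]
r7 m[φ4→E] = [12, 10]
r7 m[φ5→B] = [12, 11]
r7 m[φ5→N] = [1171584, 712944]
r7 m[A→φ0] = [1, 1]
r7 m[S→φ4] = [1, 1]
r7 m[B→φ3] = [12, 11]
r7 m[B→φ5] = [96984, 65520]
r7 m[K→φ0] = [186192, 145296]
r7 m[K→φ1] = [7, 4]
r7 m[N→φ5] = [1, 1]
r7 m[E→φ1] = [20016, 20880]
r7 m[E→φ2] = [30024, 127020]
r7 m[E→φ3] = [2592, 8760]
r7 m[E→φ4] = [30024, 152424]
r7 m[L→φ2] = [1, 1]
r8 m[φ0→A] = [517680, 1366848]
r8 m[φ0→K] = [7, 4]
r8 m[φ1→K] = [186192, 145296]
r8 m[φ1→E] = [18, 73]
r8 m[φ2→E] = [12, 12]
r8 m[φ2→L] = [942264, 942264]
r8 m[φ3→B] = [96984, 65520]
r8 m[φ3→E] = [139, 174]
r8 m[φ4→S] = [727488, 1157040]
r8 m[φ4→E] = [12, 10]
r8 m[φ5→B] = [12, 11]
r8 m[φ5→N] = [1171584, 712944]
r8 m[A→φ0] = [1, 1]
r8 m[S→φ4] = [1, 1]
r8 m[B→φ3] = [12, 11]
r8 m[B→φ5] = [96984, 65520]
r8 m[K→φ0] = [186192, 145296]
r8 m[K→φ1] = [7, 4]
r8 m[N→φ5] = [1, 1]
r8 m[E→φ1] = [20016, 20880]
r8 m[E→φ2] = [30024, 127020]
r8 m[E→φ3] = [2592, 8760]
r8 m[E→φ4] = [30024, 152424]
r8 m[L→φ2] = [1, 1]
fixed point reached at round 8
b[K] = ⊗ incoming = [1303344, 581184]

b[K] = [1303344, 581184]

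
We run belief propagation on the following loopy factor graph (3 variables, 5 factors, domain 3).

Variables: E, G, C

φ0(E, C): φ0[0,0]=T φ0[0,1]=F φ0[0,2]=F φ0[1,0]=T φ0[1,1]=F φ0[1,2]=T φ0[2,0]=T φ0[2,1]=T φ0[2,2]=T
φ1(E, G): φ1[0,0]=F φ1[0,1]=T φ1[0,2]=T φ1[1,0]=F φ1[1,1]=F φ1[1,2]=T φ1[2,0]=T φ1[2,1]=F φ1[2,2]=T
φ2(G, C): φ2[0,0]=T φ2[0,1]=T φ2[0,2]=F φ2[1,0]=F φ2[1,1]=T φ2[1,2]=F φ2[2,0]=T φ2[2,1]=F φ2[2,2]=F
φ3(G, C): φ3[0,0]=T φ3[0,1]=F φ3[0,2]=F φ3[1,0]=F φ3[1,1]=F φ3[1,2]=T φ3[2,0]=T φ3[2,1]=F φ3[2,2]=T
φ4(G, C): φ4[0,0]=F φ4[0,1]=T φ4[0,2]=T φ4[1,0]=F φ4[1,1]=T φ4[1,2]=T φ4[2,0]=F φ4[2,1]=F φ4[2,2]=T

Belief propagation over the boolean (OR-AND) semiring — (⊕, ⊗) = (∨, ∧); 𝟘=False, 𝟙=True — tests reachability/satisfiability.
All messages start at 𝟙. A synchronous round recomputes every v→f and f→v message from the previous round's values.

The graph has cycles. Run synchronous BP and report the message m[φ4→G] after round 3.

init: all messages = 𝟙 over 3 values
r1 m[φ0→E] = [T, T, T]
r1 m[φ0→C] = [T, T, T]
r1 m[φ1→E] = [T, T, T]
r1 m[φ1→G] = [T, T, T]
r1 m[φ2→G] = [T, T, T]
r1 m[φ2→C] = [T, T, F]
r1 m[φ3→G] = [T, T, T]
r1 m[φ3→C] = [T, F, T]
r1 m[φ4→G] = [T, T, T]
r1 m[φ4→C] = [F, T, T]
r1 m[E→φ0] = [T, T, T]
r1 m[E→φ1] = [T, T, T]
r1 m[G→φ1] = [T, T, T]
r1 m[G→φ2] = [T, T, T]
r1 m[G→φ3] = [T, T, T]
r1 m[G→φ4] = [T, T, T]
r1 m[C→φ0] = [T, T, T]
r1 m[C→φ2] = [T, T, T]
r1 m[C→φ3] = [T, T, T]
r1 m[C→φ4] = [T, T, T]
r2 m[φ0→E] = [T, T, T]
r2 m[φ0→C] = [T, T, T]
r2 m[φ1→E] = [T, T, T]
r2 m[φ1→G] = [T, T, T]
r2 m[φ2→G] = [T, T, T]
r2 m[φ2→C] = [T, T, F]
r2 m[φ3→G] = [T, T, T]
r2 m[φ3→C] = [T, F, T]
r2 m[φ4→G] = [T, T, T]
r2 m[φ4→C] = [F, T, T]
r2 m[E→φ0] = [T, T, T]
r2 m[E→φ1] = [T, T, T]
r2 m[G→φ1] = [T, T, T]
r2 m[G→φ2] = [T, T, T]
r2 m[G→φ3] = [T, T, T]
r2 m[G→φ4] = [T, T, T]
r2 m[C→φ0] = [F, F, F]
r2 m[C→φ2] = [F, F, T]
r2 m[C→φ3] = [F, T, F]
r2 m[C→φ4] = [T, F, F]
r3 m[φ0→E] = [F, F, F]
r3 m[φ0→C] = [T, T, T]
r3 m[φ1→E] = [T, T, T]
r3 m[φ1→G] = [T, T, T]
r3 m[φ2→G] = [F, F, F]
r3 m[φ2→C] = [T, T, F]
r3 m[φ3→G] = [F, F, F]
r3 m[φ3→C] = [T, F, T]
r3 m[φ4→G] = [F, F, F]
r3 m[φ4→C] = [F, T, T]
r3 m[E→φ0] = [T, T, T]
r3 m[E→φ1] = [T, T, T]
r3 m[G→φ1] = [T, T, T]
r3 m[G→φ2] = [T, T, T]
r3 m[G→φ3] = [T, T, T]
r3 m[G→φ4] = [T, T, T]
r3 m[C→φ0] = [F, F, F]
r3 m[C→φ2] = [F, F, T]
r3 m[C→φ3] = [F, T, F]
r3 m[C→φ4] = [T, F, F]

message @ round 3 = [F, F, F]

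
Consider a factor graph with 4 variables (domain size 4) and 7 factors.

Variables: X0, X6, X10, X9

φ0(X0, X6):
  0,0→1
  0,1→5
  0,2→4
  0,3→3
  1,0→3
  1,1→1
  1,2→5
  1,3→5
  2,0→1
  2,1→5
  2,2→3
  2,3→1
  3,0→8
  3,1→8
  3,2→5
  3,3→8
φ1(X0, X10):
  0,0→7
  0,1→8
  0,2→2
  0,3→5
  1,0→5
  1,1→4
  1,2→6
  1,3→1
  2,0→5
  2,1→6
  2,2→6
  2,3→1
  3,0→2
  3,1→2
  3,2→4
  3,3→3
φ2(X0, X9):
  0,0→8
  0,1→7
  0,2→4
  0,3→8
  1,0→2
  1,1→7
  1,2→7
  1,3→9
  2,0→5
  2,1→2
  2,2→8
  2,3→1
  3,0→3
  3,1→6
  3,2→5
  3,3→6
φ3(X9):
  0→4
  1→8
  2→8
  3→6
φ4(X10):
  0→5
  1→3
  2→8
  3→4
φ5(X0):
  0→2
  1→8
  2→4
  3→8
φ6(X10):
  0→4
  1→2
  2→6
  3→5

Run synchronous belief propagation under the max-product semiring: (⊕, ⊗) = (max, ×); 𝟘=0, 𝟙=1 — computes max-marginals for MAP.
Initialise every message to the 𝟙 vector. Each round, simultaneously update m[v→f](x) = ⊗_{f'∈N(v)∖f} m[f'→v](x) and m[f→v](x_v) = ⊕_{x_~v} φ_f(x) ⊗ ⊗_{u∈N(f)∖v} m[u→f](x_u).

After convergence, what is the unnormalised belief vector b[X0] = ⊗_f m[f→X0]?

init: all messages = 𝟙 over 4 values
r1 m[φ0→X0] = [5, 5, 5, 8]
r1 m[φ0→X6] = [8, 8, 5, 8]
r1 m[φ1→X0] = [8, 6, 6, 4]
r1 m[φ1→X10] = [7, 8, 6, 5]
r1 m[φ2→X0] = [8, 9, 8, 6]
r1 m[φ2→X9] = [8, 7, 8, 9]
r1 m[φ3→X9] = [4, 8, 8, 6]
r1 m[φ4→X10] = [5, 3, 8, 4]
r1 m[φ5→X0] = [2, 8, 4, 8]
r1 m[φ6→X10] = [4, 2, 6, 5]
r1 m[X0→φ0] = [1, 1, 1, 1]
r1 m[X0→φ1] = [1, 1, 1, 1]
r1 m[X0→φ2] = [1, 1, 1, 1]
r1 m[X0→φ5] = [1, 1, 1, 1]
r1 m[X6→φ0] = [1, 1, 1, 1]
r1 m[X10→φ1] = [1, 1, 1, 1]
r1 m[X10→φ4] = [1, 1, 1, 1]
r1 m[X10→φ6] = [1, 1, 1, 1]
r1 m[X9→φ2] = [1, 1, 1, 1]
r1 m[X9→φ3] = [1, 1, 1, 1]
r2 m[φ0→X0] = [5, 5, 5, 8]
r2 m[φ0→X6] = [8, 8, 5, 8]
r2 m[φ1→X0] = [8, 6, 6, 4]
r2 m[φ1→X10] = [7, 8, 6, 5]
r2 m[φ2→X0] = [8, 9, 8, 6]
r2 m[φ2→X9] = [8, 7, 8, 9]
r2 m[φ3→X9] = [4, 8, 8, 6]
r2 m[φ4→X10] = [5, 3, 8, 4]
r2 m[φ5→X0] = [2, 8, 4, 8]
r2 m[φ6→X10] = [4, 2, 6, 5]
r2 m[X0→φ0] = [128, 432, 192, 192]
r2 m[X0→φ1] = [80, 360, 160, 384]
r2 m[X0→φ2] = [80, 240, 120, 256]
r2 m[X0→φ5] = [320, 270, 240, 192]
r2 m[X6→φ0] = [1, 1, 1, 1]
r2 m[X10→φ1] = [20, 6, 48, 20]
r2 m[X10→φ4] = [28, 16, 36, 25]
r2 m[X10→φ6] = [35, 24, 48, 20]
r2 m[X9→φ2] = [4, 8, 8, 6]
r2 m[X9→φ3] = [8, 7, 8, 9]
r3 m[φ0→X0] = [5, 5, 5, 8]
r3 m[φ0→X6] = [1536, 1536, 2160, 2160]
r3 m[φ1→X0] = [140, 288, 288, 192]
r3 m[φ1→X10] = [1800, 1440, 2160, 1152]
r3 m[φ2→X0] = [56, 56, 64, 48]
r3 m[φ2→X9] = [768, 1680, 1680, 2160]
r3 m[φ3→X9] = [4, 8, 8, 6]
r3 m[φ4→X10] = [5, 3, 8, 4]
r3 m[φ5→X0] = [2, 8, 4, 8]
r3 m[φ6→X10] = [4, 2, 6, 5]
r3 m[X0→φ0] = [128, 432, 192, 192]
r3 m[X0→φ1] = [80, 360, 160, 384]
r3 m[X0→φ2] = [80, 240, 120, 256]
r3 m[X0→φ5] = [320, 270, 240, 192]
r3 m[X6→φ0] = [1, 1, 1, 1]
r3 m[X10→φ1] = [20, 6, 48, 20]
r3 m[X10→φ4] = [28, 16, 36, 25]
r3 m[X10→φ6] = [35, 24, 48, 20]
r3 m[X9→φ2] = [4, 8, 8, 6]
r3 m[X9→φ3] = [8, 7, 8, 9]
r4 m[φ0→X0] = [5, 5, 5, 8]
r4 m[φ0→X6] = [1536, 1536, 2160, 2160]
r4 m[φ1→X0] = [140, 288, 288, 192]
r4 m[φ1→X10] = [1800, 1440, 2160, 1152]
r4 m[φ2→X0] = [56, 56, 64, 48]
r4 m[φ2→X9] = [768, 1680, 1680, 2160]
r4 m[φ3→X9] = [4, 8, 8, 6]
r4 m[φ4→X10] = [5, 3, 8, 4]
r4 m[φ5→X0] = [2, 8, 4, 8]
r4 m[φ6→X10] = [4, 2, 6, 5]
r4 m[X0→φ0] = [15680, 129024, 73728, 73728]
r4 m[X0→φ1] = [560, 2240, 1280, 3072]
r4 m[X0→φ2] = [1400, 11520, 5760, 12288]
r4 m[X0→φ5] = [39200, 80640, 92160, 73728]
r4 m[X6→φ0] = [1, 1, 1, 1]
r4 m[X10→φ1] = [20, 6, 48, 20]
r4 m[X10→φ4] = [7200, 2880, 12960, 5760]
r4 m[X10→φ6] = [9000, 4320, 17280, 4608]
r4 m[X9→φ2] = [4, 8, 8, 6]
r4 m[X9→φ3] = [768, 1680, 1680, 2160]
r5 m[φ0→X0] = [5, 5, 5, 8]
r5 m[φ0→X6] = [589824, 589824, 645120, 645120]
r5 m[φ1→X0] = [140, 288, 288, 192]
r5 m[φ1→X10] = [11200, 8960, 13440, 9216]
r5 m[φ2→X0] = [56, 56, 64, 48]
r5 m[φ2→X9] = [36864, 80640, 80640, 103680]
r5 m[φ3→X9] = [4, 8, 8, 6]
r5 m[φ4→X10] = [5, 3, 8, 4]
r5 m[φ5→X0] = [2, 8, 4, 8]
r5 m[φ6→X10] = [4, 2, 6, 5]
r5 m[X0→φ0] = [15680, 129024, 73728, 73728]
r5 m[X0→φ1] = [560, 2240, 1280, 3072]
r5 m[X0→φ2] = [1400, 11520, 5760, 12288]
r5 m[X0→φ5] = [39200, 80640, 92160, 73728]
r5 m[X6→φ0] = [1, 1, 1, 1]
r5 m[X10→φ1] = [20, 6, 48, 20]
r5 m[X10→φ4] = [7200, 2880, 12960, 5760]
r5 m[X10→φ6] = [9000, 4320, 17280, 4608]
r5 m[X9→φ2] = [4, 8, 8, 6]
r5 m[X9→φ3] = [768, 1680, 1680, 2160]
r6 m[φ0→X0] = [5, 5, 5, 8]
r6 m[φ0→X6] = [589824, 589824, 645120, 645120]
r6 m[φ1→X0] = [140, 288, 288, 192]
r6 m[φ1→X10] = [11200, 8960, 13440, 9216]
r6 m[φ2→X0] = [56, 56, 64, 48]
r6 m[φ2→X9] = [36864, 80640, 80640, 103680]
r6 m[φ3→X9] = [4, 8, 8, 6]
r6 m[φ4→X10] = [5, 3, 8, 4]
r6 m[φ5→X0] = [2, 8, 4, 8]
r6 m[φ6→X10] = [4, 2, 6, 5]
r6 m[X0→φ0] = [15680, 129024, 73728, 73728]
r6 m[X0→φ1] = [560, 2240, 1280, 3072]
r6 m[X0→φ2] = [1400, 11520, 5760, 12288]
r6 m[X0→φ5] = [39200, 80640, 92160, 73728]
r6 m[X6→φ0] = [1, 1, 1, 1]
r6 m[X10→φ1] = [20, 6, 48, 20]
r6 m[X10→φ4] = [44800, 17920, 80640, 46080]
r6 m[X10→φ6] = [56000, 26880, 107520, 36864]
r6 m[X9→φ2] = [4, 8, 8, 6]
r6 m[X9→φ3] = [36864, 80640, 80640, 103680]
r7 m[φ0→X0] = [5, 5, 5, 8]
r7 m[φ0→X6] = [589824, 589824, 645120, 645120]
r7 m[φ1→X0] = [140, 288, 288, 192]
r7 m[φ1→X10] = [11200, 8960, 13440, 9216]
r7 m[φ2→X0] = [56, 56, 64, 48]
r7 m[φ2→X9] = [36864, 80640, 80640, 103680]
r7 m[φ3→X9] = [4, 8, 8, 6]
r7 m[φ4→X10] = [5, 3, 8, 4]
r7 m[φ5→X0] = [2, 8, 4, 8]
r7 m[φ6→X10] = [4, 2, 6, 5]
r7 m[X0→φ0] = [15680, 129024, 73728, 73728]
r7 m[X0→φ1] = [560, 2240, 1280, 3072]
r7 m[X0→φ2] = [1400, 11520, 5760, 12288]
r7 m[X0→φ5] = [39200, 80640, 92160, 73728]
r7 m[X6→φ0] = [1, 1, 1, 1]
r7 m[X10→φ1] = [20, 6, 48, 20]
r7 m[X10→φ4] = [44800, 17920, 80640, 46080]
r7 m[X10→φ6] = [56000, 26880, 107520, 36864]
r7 m[X9→φ2] = [4, 8, 8, 6]
r7 m[X9→φ3] = [36864, 80640, 80640, 103680]
fixed point reached at round 7
b[X0] = ⊗ incoming = [78400, 645120, 368640, 589824]

b[X0] = [78400, 645120, 368640, 589824]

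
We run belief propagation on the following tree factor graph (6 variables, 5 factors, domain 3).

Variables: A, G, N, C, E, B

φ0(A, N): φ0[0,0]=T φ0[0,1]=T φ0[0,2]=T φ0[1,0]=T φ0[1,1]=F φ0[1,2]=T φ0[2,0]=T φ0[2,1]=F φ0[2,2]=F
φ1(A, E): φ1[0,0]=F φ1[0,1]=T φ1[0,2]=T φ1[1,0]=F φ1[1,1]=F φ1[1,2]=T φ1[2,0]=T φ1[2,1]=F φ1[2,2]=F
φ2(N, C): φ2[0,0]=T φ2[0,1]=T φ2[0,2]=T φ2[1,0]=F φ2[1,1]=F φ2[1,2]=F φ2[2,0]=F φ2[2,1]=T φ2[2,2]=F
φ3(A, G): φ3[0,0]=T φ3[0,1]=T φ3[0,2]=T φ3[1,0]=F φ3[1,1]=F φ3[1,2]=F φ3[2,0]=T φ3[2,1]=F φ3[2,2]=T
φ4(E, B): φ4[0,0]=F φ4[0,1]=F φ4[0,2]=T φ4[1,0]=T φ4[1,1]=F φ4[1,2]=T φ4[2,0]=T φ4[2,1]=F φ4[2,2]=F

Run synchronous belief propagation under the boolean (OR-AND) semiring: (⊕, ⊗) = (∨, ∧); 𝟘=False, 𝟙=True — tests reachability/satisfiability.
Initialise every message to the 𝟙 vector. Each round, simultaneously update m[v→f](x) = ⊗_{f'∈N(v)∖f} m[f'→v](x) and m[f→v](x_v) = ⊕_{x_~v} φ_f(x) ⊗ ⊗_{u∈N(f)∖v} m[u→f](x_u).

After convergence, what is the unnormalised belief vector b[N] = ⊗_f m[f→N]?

b[N] = [T, F, T]

init: all messages = 𝟙 over 3 values
r1 m[φ0→A] = [T, T, T]
r1 m[φ0→N] = [T, T, T]
r1 m[φ1→A] = [T, T, T]
r1 m[φ1→E] = [T, T, T]
r1 m[φ2→N] = [T, F, T]
r1 m[φ2→C] = [T, T, T]
r1 m[φ3→A] = [T, F, T]
r1 m[φ3→G] = [T, T, T]
r1 m[φ4→E] = [T, T, T]
r1 m[φ4→B] = [T, F, T]
r1 m[A→φ0] = [T, T, T]
r1 m[A→φ1] = [T, T, T]
r1 m[A→φ3] = [T, T, T]
r1 m[G→φ3] = [T, T, T]
r1 m[N→φ0] = [T, T, T]
r1 m[N→φ2] = [T, T, T]
r1 m[C→φ2] = [T, T, T]
r1 m[E→φ1] = [T, T, T]
r1 m[E→φ4] = [T, T, T]
r1 m[B→φ4] = [T, T, T]
r2 m[φ0→A] = [T, T, T]
r2 m[φ0→N] = [T, T, T]
r2 m[φ1→A] = [T, T, T]
r2 m[φ1→E] = [T, T, T]
r2 m[φ2→N] = [T, F, T]
r2 m[φ2→C] = [T, T, T]
r2 m[φ3→A] = [T, F, T]
r2 m[φ3→G] = [T, T, T]
r2 m[φ4→E] = [T, T, T]
r2 m[φ4→B] = [T, F, T]
r2 m[A→φ0] = [T, F, T]
r2 m[A→φ1] = [T, F, T]
r2 m[A→φ3] = [T, T, T]
r2 m[G→φ3] = [T, T, T]
r2 m[N→φ0] = [T, F, T]
r2 m[N→φ2] = [T, T, T]
r2 m[C→φ2] = [T, T, T]
r2 m[E→φ1] = [T, T, T]
r2 m[E→φ4] = [T, T, T]
r2 m[B→φ4] = [T, T, T]
r3 m[φ0→A] = [T, T, T]
r3 m[φ0→N] = [T, T, T]
r3 m[φ1→A] = [T, T, T]
r3 m[φ1→E] = [T, T, T]
r3 m[φ2→N] = [T, F, T]
r3 m[φ2→C] = [T, T, T]
r3 m[φ3→A] = [T, F, T]
r3 m[φ3→G] = [T, T, T]
r3 m[φ4→E] = [T, T, T]
r3 m[φ4→B] = [T, F, T]
r3 m[A→φ0] = [T, F, T]
r3 m[A→φ1] = [T, F, T]
r3 m[A→φ3] = [T, T, T]
r3 m[G→φ3] = [T, T, T]
r3 m[N→φ0] = [T, F, T]
r3 m[N→φ2] = [T, T, T]
r3 m[C→φ2] = [T, T, T]
r3 m[E→φ1] = [T, T, T]
r3 m[E→φ4] = [T, T, T]
r3 m[B→φ4] = [T, T, T]
fixed point reached at round 3
b[N] = ⊗ incoming = [T, F, T]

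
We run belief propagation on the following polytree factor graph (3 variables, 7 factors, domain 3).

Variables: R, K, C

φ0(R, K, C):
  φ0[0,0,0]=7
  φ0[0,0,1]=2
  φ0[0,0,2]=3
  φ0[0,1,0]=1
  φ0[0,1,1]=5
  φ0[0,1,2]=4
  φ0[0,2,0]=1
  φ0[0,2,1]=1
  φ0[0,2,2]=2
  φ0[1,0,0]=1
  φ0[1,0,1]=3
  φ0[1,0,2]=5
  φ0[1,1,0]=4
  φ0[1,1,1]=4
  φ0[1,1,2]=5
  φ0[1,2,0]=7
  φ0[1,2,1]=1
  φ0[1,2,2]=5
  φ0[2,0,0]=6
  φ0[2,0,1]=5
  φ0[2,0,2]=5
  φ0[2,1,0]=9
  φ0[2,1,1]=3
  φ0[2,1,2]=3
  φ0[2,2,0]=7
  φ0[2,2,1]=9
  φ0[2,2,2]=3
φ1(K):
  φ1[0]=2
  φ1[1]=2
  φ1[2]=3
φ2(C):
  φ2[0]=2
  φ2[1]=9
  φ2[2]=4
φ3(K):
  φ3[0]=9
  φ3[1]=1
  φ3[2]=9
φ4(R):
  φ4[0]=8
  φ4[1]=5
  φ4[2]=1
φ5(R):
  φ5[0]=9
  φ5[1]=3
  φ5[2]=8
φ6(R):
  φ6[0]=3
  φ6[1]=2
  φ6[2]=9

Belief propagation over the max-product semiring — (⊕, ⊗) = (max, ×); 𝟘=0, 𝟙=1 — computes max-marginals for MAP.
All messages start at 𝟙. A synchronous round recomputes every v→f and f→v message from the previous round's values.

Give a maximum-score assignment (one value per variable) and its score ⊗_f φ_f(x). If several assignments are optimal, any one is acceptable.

assignment: (R=2, K=2, C=1); score = 157464

init: all messages = 𝟙 over 3 values
r1 m[φ0→R] = [7, 7, 9]
r1 m[φ0→K] = [7, 9, 9]
r1 m[φ0→C] = [9, 9, 5]
r1 m[φ1→K] = [2, 2, 3]
r1 m[φ2→C] = [2, 9, 4]
r1 m[φ3→K] = [9, 1, 9]
r1 m[φ4→R] = [8, 5, 1]
r1 m[φ5→R] = [9, 3, 8]
r1 m[φ6→R] = [3, 2, 9]
r1 m[R→φ0] = [1, 1, 1]
r1 m[R→φ4] = [1, 1, 1]
r1 m[R→φ5] = [1, 1, 1]
r1 m[R→φ6] = [1, 1, 1]
r1 m[K→φ0] = [1, 1, 1]
r1 m[K→φ1] = [1, 1, 1]
r1 m[K→φ3] = [1, 1, 1]
r1 m[C→φ0] = [1, 1, 1]
r1 m[C→φ2] = [1, 1, 1]
r2 m[φ0→R] = [7, 7, 9]
r2 m[φ0→K] = [7, 9, 9]
r2 m[φ0→C] = [9, 9, 5]
r2 m[φ1→K] = [2, 2, 3]
r2 m[φ2→C] = [2, 9, 4]
r2 m[φ3→K] = [9, 1, 9]
r2 m[φ4→R] = [8, 5, 1]
r2 m[φ5→R] = [9, 3, 8]
r2 m[φ6→R] = [3, 2, 9]
r2 m[R→φ0] = [216, 30, 72]
r2 m[R→φ4] = [189, 42, 648]
r2 m[R→φ5] = [168, 70, 81]
r2 m[R→φ6] = [504, 105, 72]
r2 m[K→φ0] = [18, 2, 27]
r2 m[K→φ1] = [63, 9, 81]
r2 m[K→φ3] = [14, 18, 27]
r2 m[C→φ0] = [2, 9, 4]
r2 m[C→φ2] = [9, 9, 5]
r3 m[φ0→R] = [324, 540, 2187]
r3 m[φ0→K] = [3888, 9720, 5832]
r3 m[φ0→C] = [27216, 17496, 11664]
r3 m[φ1→K] = [2, 2, 3]
r3 m[φ2→C] = [2, 9, 4]
r3 m[φ3→K] = [9, 1, 9]
r3 m[φ4→R] = [8, 5, 1]
r3 m[φ5→R] = [9, 3, 8]
r3 m[φ6→R] = [3, 2, 9]
r3 m[R→φ0] = [216, 30, 72]
r3 m[R→φ4] = [189, 42, 648]
r3 m[R→φ5] = [168, 70, 81]
r3 m[R→φ6] = [504, 105, 72]
r3 m[K→φ0] = [18, 2, 27]
r3 m[K→φ1] = [63, 9, 81]
r3 m[K→φ3] = [14, 18, 27]
r3 m[C→φ0] = [2, 9, 4]
r3 m[C→φ2] = [9, 9, 5]
r4 m[φ0→R] = [324, 540, 2187]
r4 m[φ0→K] = [3888, 9720, 5832]
r4 m[φ0→C] = [27216, 17496, 11664]
r4 m[φ1→K] = [2, 2, 3]
r4 m[φ2→C] = [2, 9, 4]
r4 m[φ3→K] = [9, 1, 9]
r4 m[φ4→R] = [8, 5, 1]
r4 m[φ5→R] = [9, 3, 8]
r4 m[φ6→R] = [3, 2, 9]
r4 m[R→φ0] = [216, 30, 72]
r4 m[R→φ4] = [8748, 3240, 157464]
r4 m[R→φ5] = [7776, 5400, 19683]
r4 m[R→φ6] = [23328, 8100, 17496]
r4 m[K→φ0] = [18, 2, 27]
r4 m[K→φ1] = [34992, 9720, 52488]
r4 m[K→φ3] = [7776, 19440, 17496]
r4 m[C→φ0] = [2, 9, 4]
r4 m[C→φ2] = [27216, 17496, 11664]
r5 m[φ0→R] = [324, 540, 2187]
r5 m[φ0→K] = [3888, 9720, 5832]
r5 m[φ0→C] = [27216, 17496, 11664]
r5 m[φ1→K] = [2, 2, 3]
r5 m[φ2→C] = [2, 9, 4]
r5 m[φ3→K] = [9, 1, 9]
r5 m[φ4→R] = [8, 5, 1]
r5 m[φ5→R] = [9, 3, 8]
r5 m[φ6→R] = [3, 2, 9]
r5 m[R→φ0] = [216, 30, 72]
r5 m[R→φ4] = [8748, 3240, 157464]
r5 m[R→φ5] = [7776, 5400, 19683]
r5 m[R→φ6] = [23328, 8100, 17496]
r5 m[K→φ0] = [18, 2, 27]
r5 m[K→φ1] = [34992, 9720, 52488]
r5 m[K→φ3] = [7776, 19440, 17496]
r5 m[C→φ0] = [2, 9, 4]
r5 m[C→φ2] = [27216, 17496, 11664]
fixed point reached at round 5
traceback from R: (R=2, K=2, C=1), score=157464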